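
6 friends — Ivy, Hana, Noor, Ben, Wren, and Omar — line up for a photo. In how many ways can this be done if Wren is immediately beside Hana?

Glue Wren and Hana into one block (2 internal orders), leaving 5 units to arrange in a row.
So the count is 2·(5)! = 240.

240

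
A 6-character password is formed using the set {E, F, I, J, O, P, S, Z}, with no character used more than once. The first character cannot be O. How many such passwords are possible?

The first character has 8−1 = 7 choices (anything except O).
The remaining 5 characters are filled from the other 7 symbols without repetition: 7 × 6 × 5 × 4 × 3 = 2520.
Total: 7 × 2520 = 17640.

17640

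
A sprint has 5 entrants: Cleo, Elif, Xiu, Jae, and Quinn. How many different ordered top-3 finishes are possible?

60

There are 5 choices for 1st place, 4 for 2nd, and 3 for 3rd.
That gives 5 × 4 × 3 = 60.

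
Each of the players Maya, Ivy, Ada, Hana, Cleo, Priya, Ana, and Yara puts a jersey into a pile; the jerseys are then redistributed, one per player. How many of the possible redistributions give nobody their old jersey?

Let Aᵢ be the assignments in which player i gets their old jersey. We want the size of the complement of A₁∪…∪A_8.
By inclusion–exclusion this is Σ_{j=0}^{8} (−1)^j C(8,j)·(8−j)!.
Computing: 40320 − 40320 + 20160 − 6720 + 1680 − 336 + 56 − 8 + 1 = 14833.

14833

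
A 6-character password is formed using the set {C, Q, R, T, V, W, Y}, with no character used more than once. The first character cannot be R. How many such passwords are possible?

The first character has 7−1 = 6 choices (anything except R).
The remaining 5 characters are filled from the other 6 symbols without repetition: 6 × 5 × 4 × 3 × 2 = 720.
Total: 6 × 720 = 4320.

4320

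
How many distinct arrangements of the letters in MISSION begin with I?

360

Fix I in the first position and arrange the remaining 6 letters.
Those 6 letters have S appearing twice, giving (6)!/(2!) = 360.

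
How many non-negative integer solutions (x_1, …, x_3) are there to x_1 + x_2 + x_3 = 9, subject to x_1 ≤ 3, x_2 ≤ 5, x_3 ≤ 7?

21

Without the upper bounds there are C(11,2) = 55 ways to split 9 among 3 variables.
Subtract solutions that violate a single cap (substitute x_i' = x_i − (cap_i+1)): x_1 ≥ 4 gives C(7,2) = 21; x_2 ≥ 6 gives C(5,2) = 10; x_3 ≥ 8 gives C(3,2) = 3. Together 34.
No two caps can be exceeded simultaneously, so the pair terms are all 0.
By inclusion–exclusion the count is 55 − 34 + 0 = 21.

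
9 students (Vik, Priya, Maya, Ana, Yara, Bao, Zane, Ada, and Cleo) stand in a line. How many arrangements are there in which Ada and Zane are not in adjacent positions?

282240

Of the 9! = 362880 arrangements, those with Ada and Zane adjacent number 2 × 8! = 80640 (treat the pair as a block with 2 internal orders).
Complementary counting: 362880 − 80640 = 282240.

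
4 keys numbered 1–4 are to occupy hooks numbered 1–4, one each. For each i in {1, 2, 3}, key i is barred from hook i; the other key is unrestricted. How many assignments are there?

Let Aᵢ (for i ∈ {1, 2, 3}) be the placements that put key i in its forbidden hook. Any j of these fix j positions, leaving (4−j)! ways to fill the rest, and there are C(3,j) ways to pick which j.
By inclusion–exclusion, the number of valid placements is Σ_{j=0}^{3} (−1)^j C(3,j)·(4−j)!.
Computing: 24 − 18 + 6 − 1 = 11.

11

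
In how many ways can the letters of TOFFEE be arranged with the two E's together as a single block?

60

Treat the 2 copies of E as a single block. The multiset to arrange is then {EE, F, F, O, T}, 5 items in all.
That gives (5)!/(2!) = 60 arrangements.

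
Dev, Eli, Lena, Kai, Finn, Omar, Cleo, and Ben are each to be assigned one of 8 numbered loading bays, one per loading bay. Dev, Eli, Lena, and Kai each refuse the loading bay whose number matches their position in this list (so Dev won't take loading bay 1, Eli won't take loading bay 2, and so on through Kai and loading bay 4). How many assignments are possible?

Let Aᵢ (for 1 ≤ i ≤ 4) be the placements that put person i in their forbidden loading bay. Any j of these fix j positions, leaving (8−j)! ways to fill the rest, and there are C(4,j) ways to pick which j.
By inclusion–exclusion, the number of valid placements is Σ_{j=0}^{4} (−1)^j C(4,j)·(8−j)!.
Computing: 40320 − 20160 + 4320 − 480 + 24 = 24024.

24024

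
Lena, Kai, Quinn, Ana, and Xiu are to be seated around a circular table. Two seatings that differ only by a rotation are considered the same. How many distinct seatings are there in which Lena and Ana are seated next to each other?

12

Treat {Lena, Ana} as one unit (2 internal orders) and seat the resulting 4 units around the table: (3)! circular arrangements.
So 2 × (3)! = 2 × 6 = 12.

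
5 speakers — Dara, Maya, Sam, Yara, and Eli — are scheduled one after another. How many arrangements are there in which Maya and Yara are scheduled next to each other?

Treat {Maya, Yara} as a single unit. There are 4 units to order, and the pair itself can be ordered 2 ways.
That gives 2 × 4! = 2 × 24 = 48.

48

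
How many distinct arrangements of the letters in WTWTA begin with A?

With the first slot taken by A, it remains to arrange the other 4 letters (WTWT).
Those 4 letters have T appearing twice and W appearing twice, giving (4)!/(2!·2!) = 6.

6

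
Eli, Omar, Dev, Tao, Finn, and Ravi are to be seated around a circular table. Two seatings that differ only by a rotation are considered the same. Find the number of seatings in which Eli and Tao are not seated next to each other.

72

Without the restriction there are (5)! = 120 seatings.
Seatings with Eli beside Tao: treat them as a block with 2 internal orders, giving 2 × (4)! = 48.
Subtracting, 120 − 48 = 72.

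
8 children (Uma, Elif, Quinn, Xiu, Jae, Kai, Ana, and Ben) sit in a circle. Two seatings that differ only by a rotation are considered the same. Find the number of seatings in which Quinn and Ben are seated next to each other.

Glue Quinn and Ben into a block (2 internal orders). Seating 7 units around a circle gives (6)! arrangements.
So 2 × (6)! = 2 × 720 = 1440.

1440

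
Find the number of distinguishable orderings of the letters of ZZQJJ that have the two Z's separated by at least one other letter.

18

Total arrangements of ZZQJJ: 5!/(2!·2!) = 30.
If the two Z's are adjacent, glue them into one block, leaving 4 items to arrange: (4)!/(2!) = 12 ways.
Subtracting, 30 − 12 = 18 arrangements keep the Z's apart.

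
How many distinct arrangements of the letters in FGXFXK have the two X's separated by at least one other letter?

Total arrangements of FGXFXK: 6!/(2!·2!) = 180.
Arrangements with the X's together: treat XX as one letter, giving (5)!/(2!) = 60.
Subtracting, 180 − 60 = 120 arrangements keep the X's apart.

120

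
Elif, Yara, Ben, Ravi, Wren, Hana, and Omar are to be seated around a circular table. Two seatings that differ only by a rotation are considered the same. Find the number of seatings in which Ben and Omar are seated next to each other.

Treat {Ben, Omar} as one unit (2 internal orders) and seat the resulting 6 units around the table: (5)! circular arrangements.
So 2 × (5)! = 2 × 120 = 240.

240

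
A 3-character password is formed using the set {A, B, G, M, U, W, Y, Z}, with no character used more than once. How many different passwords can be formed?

336

This is a permutation of 3 out of 8: P(8,3) = 8!/5!.
That product is 8 × 7 × 6 = 336.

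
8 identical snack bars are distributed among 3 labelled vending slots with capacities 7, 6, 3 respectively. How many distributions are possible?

26

By stars and bars, unrestricted non-negative solutions to x_1+…+x_3 = 8 number C(8+2,2) = 45.
Subtract solutions that violate a single cap (substitute x_i' = x_i − (cap_i+1)): x_1 ≥ 8 gives C(2,2) = 1; x_2 ≥ 7 gives C(3,2) = 3; x_3 ≥ 4 gives C(6,2) = 15. Together 19.
No two caps can be exceeded simultaneously, so the pair terms are all 0.
By inclusion–exclusion the count is 45 − 19 + 0 = 26.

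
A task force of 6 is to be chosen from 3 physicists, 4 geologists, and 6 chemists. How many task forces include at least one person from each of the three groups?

Total 6-person selections from all 13: C(13,6) = 1716.
Subtract selections that omit an entire group: no physicists → C(10,6) = 210; no geologists → C(9,6) = 84; no chemists → C(7,6) = 7.
Add back selections omitting two groups (i.e. drawn from a single group): C(3,6) + C(4,6) + C(6,6) = 1.
By inclusion–exclusion: 1716 − 301 + 1 = 1416.

1416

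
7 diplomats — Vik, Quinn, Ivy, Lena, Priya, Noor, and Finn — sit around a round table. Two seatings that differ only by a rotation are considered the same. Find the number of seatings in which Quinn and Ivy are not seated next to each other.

480

All circular seatings of 7 people number (6)! = 720.
Those with Quinn next to Ivy: fuse the pair into one unit and seat 6 units around a circle — 2·(5)! = 240.
Subtracting, 720 − 240 = 480.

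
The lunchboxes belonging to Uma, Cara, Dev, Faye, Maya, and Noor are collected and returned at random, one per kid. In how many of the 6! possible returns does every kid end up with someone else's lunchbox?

265

Let Aᵢ be the assignments in which kid i gets their own lunchbox. We want the size of the complement of A₁∪…∪A_6.
By inclusion–exclusion this is Σ_{j=0}^{6} (−1)^j C(6,j)·(6−j)!.
Computing: 720 − 720 + 360 − 120 + 30 − 6 + 1 = 265.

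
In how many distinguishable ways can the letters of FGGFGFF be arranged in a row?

FGGFGFF has 7 letters with F appearing 4 times and G appearing 3 times.
So there are 7! / (4!·3!) = 35 distinguishable arrangements.

35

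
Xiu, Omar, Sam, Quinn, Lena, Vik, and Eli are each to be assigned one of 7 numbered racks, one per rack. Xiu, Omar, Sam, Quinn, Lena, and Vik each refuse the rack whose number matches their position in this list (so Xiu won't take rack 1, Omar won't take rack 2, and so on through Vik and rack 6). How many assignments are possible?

Let Aᵢ (for 1 ≤ i ≤ 6) be the placements that put person i in their forbidden rack. Any j of these fix j positions, leaving (7−j)! ways to fill the rest, and there are C(6,j) ways to pick which j.
By inclusion–exclusion, the number of valid placements is Σ_{j=0}^{6} (−1)^j C(6,j)·(7−j)!.
Computing: 5040 − 4320 + 1800 − 480 + 90 − 12 + 1 = 2119.

2119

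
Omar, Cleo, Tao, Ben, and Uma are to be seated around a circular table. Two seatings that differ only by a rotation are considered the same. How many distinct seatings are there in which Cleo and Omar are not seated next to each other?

12

All circular seatings of 5 people number (4)! = 24.
Seatings with Cleo beside Omar: treat them as a block with 2 internal orders, giving 2 × (3)! = 12.
Subtracting, 24 − 12 = 12.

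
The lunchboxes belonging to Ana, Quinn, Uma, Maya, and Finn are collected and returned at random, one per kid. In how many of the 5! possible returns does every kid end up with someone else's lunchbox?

Count assignments avoiding every fixed point. For any j of the 5 kids fixed to their own lunchbox, the other 5−j can be arranged in (5−j)! ways.
By inclusion–exclusion this is Σ_{j=0}^{5} (−1)^j C(5,j)·(5−j)!.
Computing: 120 − 120 + 60 − 20 + 5 − 1 = 44.

44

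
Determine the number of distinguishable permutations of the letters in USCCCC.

30

USCCCC has 6 letters with C appearing 4 times.
So there are 6! / (4!) = 30 distinguishable arrangements.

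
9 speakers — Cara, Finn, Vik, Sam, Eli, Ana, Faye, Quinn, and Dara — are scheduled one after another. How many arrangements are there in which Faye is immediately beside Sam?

80640

Treat {Faye, Sam} as a single unit. There are 8 units to order, and the pair itself can be ordered 2 ways.
So the count is 2·(8)! = 80640.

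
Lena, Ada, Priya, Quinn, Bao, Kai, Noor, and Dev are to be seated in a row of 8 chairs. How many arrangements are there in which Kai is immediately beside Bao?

Place the 6 others and the Kai-Bao pair as 7 objects in a line; the pair has 2 internal arrangements.
That gives 2 × 7! = 2 × 5040 = 10080.

10080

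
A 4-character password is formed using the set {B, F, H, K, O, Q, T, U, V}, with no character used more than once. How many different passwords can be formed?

With no repetition, fill the 4 characters in order: 9 choices, then 8, down to 6.
That product is 9 × 8 × 7 × 6 = 3024.

3024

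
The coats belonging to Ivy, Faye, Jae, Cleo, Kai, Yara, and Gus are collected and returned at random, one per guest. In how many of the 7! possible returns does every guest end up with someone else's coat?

1854

Let Aᵢ be the assignments in which guest i gets their own coat. We want the size of the complement of A₁∪…∪A_7.
By inclusion–exclusion this is Σ_{j=0}^{7} (−1)^j C(7,j)·(7−j)!.
Computing: 5040 − 5040 + 2520 − 840 + 210 − 42 + 7 − 1 = 1854.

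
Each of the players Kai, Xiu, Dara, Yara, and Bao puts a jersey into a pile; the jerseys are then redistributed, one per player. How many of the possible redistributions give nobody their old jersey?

44

Count assignments avoiding every fixed point. For any j of the 5 players fixed to their old jersey, the other 5−j can be arranged in (5−j)! ways.
By inclusion–exclusion this is Σ_{j=0}^{5} (−1)^j C(5,j)·(5−j)!.
Computing: 120 − 120 + 60 − 20 + 5 − 1 = 44.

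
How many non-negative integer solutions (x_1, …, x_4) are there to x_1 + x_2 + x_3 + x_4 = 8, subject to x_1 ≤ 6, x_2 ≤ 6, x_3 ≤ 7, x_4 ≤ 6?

152

By stars and bars, unrestricted non-negative solutions to x_1+…+x_4 = 8 number C(8+3,3) = 165.
Subtract solutions that violate a single cap (substitute x_i' = x_i − (cap_i+1)): x_1 ≥ 7 gives C(4,3) = 4; x_2 ≥ 7 gives C(4,3) = 4; x_3 ≥ 8 gives C(3,3) = 1; x_4 ≥ 7 gives C(4,3) = 4. Together 13.
No two caps can be exceeded simultaneously, so the pair terms are all 0.
By inclusion–exclusion the count is 165 − 13 + 0 = 152.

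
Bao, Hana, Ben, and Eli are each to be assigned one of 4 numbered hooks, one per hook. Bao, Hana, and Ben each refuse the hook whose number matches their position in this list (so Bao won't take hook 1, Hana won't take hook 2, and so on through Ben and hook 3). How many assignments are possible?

Let Aᵢ (for i ∈ {1, 2, 3}) be the placements that put person i in their forbidden hook. Any j of these fix j positions, leaving (4−j)! ways to fill the rest, and there are C(3,j) ways to pick which j.
By inclusion–exclusion, the number of valid placements is Σ_{j=0}^{3} (−1)^j C(3,j)·(4−j)!.
Computing: 24 − 18 + 6 − 1 = 11.

11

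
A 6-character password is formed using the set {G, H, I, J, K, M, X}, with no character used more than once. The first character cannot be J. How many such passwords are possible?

The first character has 7−1 = 6 choices (anything except J).
The remaining 5 characters are filled from the other 6 symbols without repetition: 6 × 5 × 4 × 3 × 2 = 720.
Total: 6 × 720 = 4320.

4320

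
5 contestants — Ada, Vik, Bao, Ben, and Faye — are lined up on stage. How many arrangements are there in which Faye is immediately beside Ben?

48

Place the 3 others and the Faye-Ben pair as 4 objects in a line; the pair has 2 internal arrangements.
So the count is 2·(4)! = 48.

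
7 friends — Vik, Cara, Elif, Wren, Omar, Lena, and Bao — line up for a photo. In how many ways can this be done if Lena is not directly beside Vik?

3600

Of the 7! = 5040 arrangements, those with Lena and Vik adjacent number 2 × 6! = 1440 (treat the pair as a block with 2 internal orders).
So 5040 − 1440 = 3600 arrangements keep them apart.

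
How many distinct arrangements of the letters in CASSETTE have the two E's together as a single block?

1260

Treat the 2 copies of E as a single block. The multiset to arrange is then {EE, A, C, S, S, T, T}, 7 items in all.
That gives (7)!/(2!·2!) = 1260 arrangements.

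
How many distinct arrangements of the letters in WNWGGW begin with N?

Fix N in the first position and arrange the remaining 5 letters.
Those 5 letters have G appearing twice and W appearing 3 times, giving (5)!/(3!·2!) = 10.

10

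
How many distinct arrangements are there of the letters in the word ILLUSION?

10080

Letter multiplicities in ILLUSION: I×2, L×2, N×1, O×1, S×1, U×1.
Dividing 8! = 40320 by 2!·2! = 4 for the repeated letters gives 10080.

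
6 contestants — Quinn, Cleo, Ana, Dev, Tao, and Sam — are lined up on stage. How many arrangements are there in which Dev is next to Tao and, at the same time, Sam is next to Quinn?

Treat {Dev,Tao} as one block (2 orders) and {Sam,Quinn} as another (2 orders).
That leaves 4 units to arrange: 2 × 2 × 4! = 4 × 24 = 96.

96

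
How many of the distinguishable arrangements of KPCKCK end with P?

10

Fix P in the last position and arrange the remaining 5 letters.
Those 5 letters have C appearing twice and K appearing 3 times, giving (5)!/(3!·2!) = 10.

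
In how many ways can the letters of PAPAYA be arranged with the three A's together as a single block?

Treat the 3 copies of A as a single block. The multiset to arrange is then {AAA, P, P, Y}, 4 items in all.
That gives (4)!/(2!) = 12 arrangements.

12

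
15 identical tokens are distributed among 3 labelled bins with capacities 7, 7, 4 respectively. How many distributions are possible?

10

Ignoring the caps, the number of non-negative solutions to x_1+…+x_3 = 15 is C(17,2) = 136.
Subtract solutions that violate a single cap (substitute x_i' = x_i − (cap_i+1)): x_1 ≥ 8 gives C(9,2) = 36; x_2 ≥ 8 gives C(9,2) = 36; x_3 ≥ 5 gives C(12,2) = 66. Together 138.
Add back pairs where two caps are both exceeded: 0 + 6 + 6 = 12.
By inclusion–exclusion the count is 136 − 138 + 12 = 10.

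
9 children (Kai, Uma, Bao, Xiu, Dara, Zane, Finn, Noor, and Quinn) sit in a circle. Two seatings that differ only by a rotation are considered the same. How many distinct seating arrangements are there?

40320

Fix one person's seat to break rotational symmetry; the remaining 8 people can be arranged in (8)! = 40320 ways.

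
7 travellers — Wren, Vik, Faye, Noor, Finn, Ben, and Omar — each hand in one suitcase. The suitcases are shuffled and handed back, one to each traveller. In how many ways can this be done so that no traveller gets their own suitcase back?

1854

Let Aᵢ be the assignments in which traveller i gets their own suitcase. We want the size of the complement of A₁∪…∪A_7.
By inclusion–exclusion this is Σ_{j=0}^{7} (−1)^j C(7,j)·(7−j)!.
Computing: 5040 − 5040 + 2520 − 840 + 210 − 42 + 7 − 1 = 1854.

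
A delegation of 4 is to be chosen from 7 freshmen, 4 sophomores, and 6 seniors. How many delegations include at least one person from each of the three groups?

With no constraint there are C(17,4) = 2380 possible selections.
Selections missing a whole group: no freshmen → C(10,4) = 210; no sophomores → C(13,4) = 715; no seniors → C(11,4) = 330.
Add back selections omitting two groups (i.e. drawn from a single group): C(7,4) + C(4,4) + C(6,4) = 51.
By inclusion–exclusion: 2380 − 1255 + 51 = 1176.

1176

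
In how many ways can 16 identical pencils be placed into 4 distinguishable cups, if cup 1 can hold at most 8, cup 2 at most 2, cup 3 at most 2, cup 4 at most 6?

10

Without the upper bounds there are C(19,3) = 969 ways to split 16 among 4 cups.
Subtract solutions that violate a single cap (substitute x_i' = x_i − (cap_i+1)): x_1 ≥ 9 gives C(10,3) = 120; x_2 ≥ 3 gives C(16,3) = 560; x_3 ≥ 3 gives C(16,3) = 560; x_4 ≥ 7 gives C(12,3) = 220. Together 1460.
Add back pairs where two caps are both exceeded: 35 + 35 + 1 + 286 + 84 + 84 = 525.
Subtract triples: 4 + 0 + 0 + 20 = 24.
By inclusion–exclusion the count is 969 − 1460 + 525 − 24 = 10.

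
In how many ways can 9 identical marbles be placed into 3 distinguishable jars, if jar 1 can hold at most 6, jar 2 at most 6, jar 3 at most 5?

33

By stars and bars, unrestricted non-negative solutions to x_1+…+x_3 = 9 number C(9+2,2) = 55.
Subtract solutions that violate a single cap (substitute x_i' = x_i − (cap_i+1)): x_1 ≥ 7 gives C(4,2) = 6; x_2 ≥ 7 gives C(4,2) = 6; x_3 ≥ 6 gives C(5,2) = 10. Together 22.
No two caps can be exceeded simultaneously, so the pair terms are all 0.
By inclusion–exclusion the count is 55 − 22 + 0 = 33.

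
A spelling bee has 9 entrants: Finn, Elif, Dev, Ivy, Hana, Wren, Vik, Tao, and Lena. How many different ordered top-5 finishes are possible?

There are 9 choices for 1st place, 8 for 2nd, and so on down to 5 for position 5.
That gives 9 × 8 × 7 × 6 × 5 = 15120.

15120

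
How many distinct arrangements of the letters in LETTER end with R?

With the last slot taken by R, it remains to arrange the other 5 letters (LETTE).
Those 5 letters have E appearing twice and T appearing twice, giving (5)!/(2!·2!) = 30.

30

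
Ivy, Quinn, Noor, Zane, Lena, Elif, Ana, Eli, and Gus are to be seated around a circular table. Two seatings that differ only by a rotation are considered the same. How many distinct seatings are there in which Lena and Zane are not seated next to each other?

All circular seatings of 9 people number (8)! = 40320.
Those with Lena next to Zane: fuse the pair into one unit and seat 8 units around a circle — 2·(7)! = 10080.
Subtracting, 40320 − 10080 = 30240.

30240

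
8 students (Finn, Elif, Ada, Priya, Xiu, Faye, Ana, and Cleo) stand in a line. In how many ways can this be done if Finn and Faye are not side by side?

There are 8! = 40320 arrangements in all. If Finn and Faye are adjacent, merging them into one block gives 2·(7)! = 10080 arrangements.
So 40320 − 10080 = 30240 arrangements keep them apart.

30240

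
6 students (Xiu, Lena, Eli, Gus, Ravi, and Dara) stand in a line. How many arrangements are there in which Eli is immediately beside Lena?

Treat {Eli, Lena} as a single unit. There are 5 units to order, and the pair itself can be ordered 2 ways.
So the count is 2·(5)! = 240.

240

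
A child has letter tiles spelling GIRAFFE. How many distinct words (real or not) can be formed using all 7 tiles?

GIRAFFE has 7 letters with F appearing twice.
The number of distinct arrangements is 7!/(2!) = 5040/2 = 2520.

2520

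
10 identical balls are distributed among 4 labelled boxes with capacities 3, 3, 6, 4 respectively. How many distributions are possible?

Ignoring the caps, the number of non-negative solutions to x_1+…+x_4 = 10 is C(13,3) = 286.
Subtract solutions that violate a single cap (substitute x_i' = x_i − (cap_i+1)): x_1 ≥ 4 gives C(9,3) = 84; x_2 ≥ 4 gives C(9,3) = 84; x_3 ≥ 7 gives C(6,3) = 20; x_4 ≥ 5 gives C(8,3) = 56. Together 244.
Add back pairs where two caps are both exceeded: 10 + 0 + 4 + 0 + 4 + 0 = 18.
By inclusion–exclusion the count is 286 − 244 + 18 = 60.

60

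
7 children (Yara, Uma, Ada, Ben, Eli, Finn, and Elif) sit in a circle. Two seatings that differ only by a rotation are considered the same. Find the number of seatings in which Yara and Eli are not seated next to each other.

480

All circular seatings of 7 people number (6)! = 720.
Those with Yara next to Eli: fuse the pair into one unit and seat 6 units around a circle — 2·(5)! = 240.
Subtracting, 720 − 240 = 480.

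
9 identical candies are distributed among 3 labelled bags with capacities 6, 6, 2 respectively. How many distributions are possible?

15

Ignoring the caps, the number of non-negative solutions to x_1+…+x_3 = 9 is C(11,2) = 55.
Subtract solutions that violate a single cap (substitute x_i' = x_i − (cap_i+1)): x_1 ≥ 7 gives C(4,2) = 6; x_2 ≥ 7 gives C(4,2) = 6; x_3 ≥ 3 gives C(8,2) = 28. Together 40.
No two caps can be exceeded simultaneously, so the pair terms are all 0.
By inclusion–exclusion the count is 55 − 40 + 0 = 15.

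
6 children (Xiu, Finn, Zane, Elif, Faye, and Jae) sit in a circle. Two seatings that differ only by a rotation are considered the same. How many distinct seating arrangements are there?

Around a circle, 6 distinct people have 6!/6 = (5)! = 120 rotationally distinct seatings.

120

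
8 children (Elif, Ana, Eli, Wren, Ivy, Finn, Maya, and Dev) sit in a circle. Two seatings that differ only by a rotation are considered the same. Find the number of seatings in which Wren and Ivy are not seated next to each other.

3600

All circular seatings of 8 people number (7)! = 5040.
Those with Wren next to Ivy: fuse the pair into one unit and seat 7 units around a circle — 2·(6)! = 1440.
Subtracting, 5040 − 1440 = 3600.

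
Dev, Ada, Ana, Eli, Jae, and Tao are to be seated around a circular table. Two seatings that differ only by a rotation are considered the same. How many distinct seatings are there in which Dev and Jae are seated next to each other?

48

Treat {Dev, Jae} as one unit (2 internal orders) and seat the resulting 5 units around the table: (4)! circular arrangements.
So 2 × (4)! = 2 × 24 = 48.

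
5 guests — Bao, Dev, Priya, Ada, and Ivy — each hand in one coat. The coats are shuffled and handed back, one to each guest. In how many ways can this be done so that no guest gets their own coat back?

44

This is the derangement count D_5: permutations of 5 items with no fixed point.
By inclusion–exclusion this is Σ_{j=0}^{5} (−1)^j C(5,j)·(5−j)!.
Computing: 120 − 120 + 60 − 20 + 5 − 1 = 44.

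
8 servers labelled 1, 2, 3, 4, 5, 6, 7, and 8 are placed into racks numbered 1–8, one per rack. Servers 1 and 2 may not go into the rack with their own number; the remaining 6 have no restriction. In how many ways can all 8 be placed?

Let Aᵢ (for i ∈ {1, 2}) be the placements that put server i in its forbidden rack. Any j of these fix j positions, leaving (8−j)! ways to fill the rest, and there are C(2,j) ways to pick which j.
By inclusion–exclusion, the number of valid placements is Σ_{j=0}^{2} (−1)^j C(2,j)·(8−j)!.
Computing: 40320 − 10080 + 720 = 30960.

30960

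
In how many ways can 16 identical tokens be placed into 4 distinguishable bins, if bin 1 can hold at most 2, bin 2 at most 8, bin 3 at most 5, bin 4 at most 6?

By stars and bars, unrestricted non-negative solutions to x_1+…+x_4 = 16 number C(16+3,3) = 969.
Subtract solutions that violate a single cap (substitute x_i' = x_i − (cap_i+1)): x_1 ≥ 3 gives C(16,3) = 560; x_2 ≥ 9 gives C(10,3) = 120; x_3 ≥ 6 gives C(13,3) = 286; x_4 ≥ 7 gives C(12,3) = 220. Together 1186.
Add back pairs where two caps are both exceeded: 35 + 120 + 84 + 4 + 1 + 20 = 264.
Subtract triples: 0 + 0 + 1 + 0 = 1.
By inclusion–exclusion the count is 969 − 1186 + 264 − 1 = 46.

46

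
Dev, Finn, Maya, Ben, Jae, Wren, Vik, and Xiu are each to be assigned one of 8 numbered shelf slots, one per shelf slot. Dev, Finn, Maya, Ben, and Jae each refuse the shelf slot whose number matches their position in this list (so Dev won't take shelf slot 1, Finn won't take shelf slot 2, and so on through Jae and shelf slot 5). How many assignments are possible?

Let Aᵢ (for 1 ≤ i ≤ 5) be the placements that put person i in their forbidden shelf slot. Any j of these fix j positions, leaving (8−j)! ways to fill the rest, and there are C(5,j) ways to pick which j.
By inclusion–exclusion, the number of valid placements is Σ_{j=0}^{5} (−1)^j C(5,j)·(8−j)!.
Computing: 40320 − 25200 + 7200 − 1200 + 120 − 6 = 21234.

21234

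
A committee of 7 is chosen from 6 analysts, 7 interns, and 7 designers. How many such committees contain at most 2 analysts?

51480

Split by how many analysts are chosen (0 through 2).
Sum: C(6,0)·C(14,7) + C(6,1)·C(14,6) + C(6,2)·C(14,5) = 3432 + 18018 + 30030 = 51480.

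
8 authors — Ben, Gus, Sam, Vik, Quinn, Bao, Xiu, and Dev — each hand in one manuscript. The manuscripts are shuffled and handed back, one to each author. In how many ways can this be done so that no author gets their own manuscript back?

14833

Count assignments avoiding every fixed point. For any j of the 8 authors fixed to their own manuscript, the other 8−j can be arranged in (8−j)! ways.
By inclusion–exclusion this is Σ_{j=0}^{8} (−1)^j C(8,j)·(8−j)!.
Computing: 40320 − 40320 + 20160 − 6720 + 1680 − 336 + 56 − 8 + 1 = 14833.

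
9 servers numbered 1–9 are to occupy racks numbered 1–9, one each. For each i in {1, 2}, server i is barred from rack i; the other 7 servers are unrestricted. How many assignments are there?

287280

Let Aᵢ (for i ∈ {1, 2}) be the placements that put server i in its forbidden rack. Any j of these fix j positions, leaving (9−j)! ways to fill the rest, and there are C(2,j) ways to pick which j.
By inclusion–exclusion, the number of valid placements is Σ_{j=0}^{2} (−1)^j C(2,j)·(9−j)!.
Computing: 362880 − 80640 + 5040 = 287280.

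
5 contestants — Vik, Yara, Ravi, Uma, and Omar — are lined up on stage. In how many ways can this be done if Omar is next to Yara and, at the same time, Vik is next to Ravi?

24

Treat {Omar,Yara} as one block (2 orders) and {Vik,Ravi} as another (2 orders).
That leaves 3 units to arrange: 2 × 2 × 3! = 4 × 6 = 24.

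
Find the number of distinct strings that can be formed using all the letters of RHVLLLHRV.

7560

RHVLLLHRV has 9 letters with H appearing twice, L appearing 3 times, R appearing twice, and V appearing twice.
So there are 9! / (3!·2!·2!·2!) = 7560 distinguishable arrangements.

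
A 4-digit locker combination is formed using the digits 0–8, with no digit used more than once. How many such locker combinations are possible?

3024

Choose and order 4 of the 9 symbols: the first digit has 9 options, the next 8, then 7, 6.
9 × 8 × 7 × 6 = 3024.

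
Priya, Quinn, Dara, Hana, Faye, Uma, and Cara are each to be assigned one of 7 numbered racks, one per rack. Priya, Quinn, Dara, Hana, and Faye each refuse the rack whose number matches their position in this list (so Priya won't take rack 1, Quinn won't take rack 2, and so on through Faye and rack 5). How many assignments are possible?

2428

Let Aᵢ (for 1 ≤ i ≤ 5) be the placements that put person i in their forbidden rack. Any j of these fix j positions, leaving (7−j)! ways to fill the rest, and there are C(5,j) ways to pick which j.
By inclusion–exclusion, the number of valid placements is Σ_{j=0}^{5} (−1)^j C(5,j)·(7−j)!.
Computing: 5040 − 3600 + 1200 − 240 + 30 − 2 = 2428.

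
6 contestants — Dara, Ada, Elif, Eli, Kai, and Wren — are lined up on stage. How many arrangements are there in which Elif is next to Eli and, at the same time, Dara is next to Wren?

Treat {Elif,Eli} as one block (2 orders) and {Dara,Wren} as another (2 orders).
That leaves 4 units to arrange: 2 × 2 × 4! = 4 × 24 = 96.

96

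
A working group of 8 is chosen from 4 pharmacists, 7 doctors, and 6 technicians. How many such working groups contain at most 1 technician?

2145

Split by how many technicians are chosen (0 through 1).
Sum: C(6,0)·C(11,8) + C(6,1)·C(11,7) = 165 + 1980 = 2145.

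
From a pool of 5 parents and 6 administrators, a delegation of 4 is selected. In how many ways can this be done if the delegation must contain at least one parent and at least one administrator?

Unrestricted: C(11,4) = 330 ways to pick any 4 of the 11.
Subtract selections that omit an entire group: no parents → C(6,4) = 15; no administrators → C(5,4) = 5.
Both groups omitted at once is impossible, so 330 − 20 = 310.

310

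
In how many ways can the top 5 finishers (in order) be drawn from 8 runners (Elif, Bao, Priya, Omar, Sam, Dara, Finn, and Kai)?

6720

There are 8 choices for 1st place, 7 for 2nd, and so on down to 4 for position 5.
That gives 8 × 7 × 6 × 5 × 4 = 6720.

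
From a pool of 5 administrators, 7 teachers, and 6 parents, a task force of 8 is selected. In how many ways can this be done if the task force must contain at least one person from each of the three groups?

Total 8-person selections from all 18: C(18,8) = 43758.
Subtract selections that omit an entire group: no administrators → C(13,8) = 1287; no teachers → C(11,8) = 165; no parents → C(12,8) = 495.
Add back selections omitting two groups (i.e. drawn from a single group): C(5,8) + C(7,8) + C(6,8) = 0.
By inclusion–exclusion: 43758 − 1947 + 0 = 41811.

41811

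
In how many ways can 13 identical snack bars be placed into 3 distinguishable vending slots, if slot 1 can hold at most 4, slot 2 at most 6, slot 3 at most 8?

Ignoring the caps, the number of non-negative solutions to x_1+…+x_3 = 13 is C(15,2) = 105.
Subtract solutions that violate a single cap (substitute x_i' = x_i − (cap_i+1)): x_1 ≥ 5 gives C(10,2) = 45; x_2 ≥ 7 gives C(8,2) = 28; x_3 ≥ 9 gives C(6,2) = 15. Together 88.
Add back pairs where two caps are both exceeded: 3 + 0 + 0 = 3.
By inclusion–exclusion the count is 105 − 88 + 3 = 20.

20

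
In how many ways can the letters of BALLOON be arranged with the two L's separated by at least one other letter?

Total arrangements of BALLOON: 7!/(2!·2!) = 1260.
If the two L's are adjacent, glue them into one block, leaving 6 items to arrange: (6)!/(2!) = 360 ways.
Subtracting, 1260 − 360 = 900 arrangements keep the L's apart.

900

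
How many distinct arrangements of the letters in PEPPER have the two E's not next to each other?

40

There are 6!/(3!·2!) = 60 arrangements of PEPPER in total.
If the two E's are adjacent, glue them into one block, leaving 5 items to arrange: (5)!/(3!) = 20 ways.
Subtracting, 60 − 20 = 40 arrangements keep the E's apart.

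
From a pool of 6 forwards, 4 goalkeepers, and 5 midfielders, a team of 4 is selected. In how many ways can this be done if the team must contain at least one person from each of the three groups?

Unrestricted: C(15,4) = 1365 ways to pick any 4 of the 15.
Subtract selections that omit an entire group: no forwards → C(9,4) = 126; no goalkeepers → C(11,4) = 330; no midfielders → C(10,4) = 210.
Add back selections omitting two groups (i.e. drawn from a single group): C(6,4) + C(4,4) + C(5,4) = 21.
By inclusion–exclusion: 1365 − 666 + 21 = 720.

720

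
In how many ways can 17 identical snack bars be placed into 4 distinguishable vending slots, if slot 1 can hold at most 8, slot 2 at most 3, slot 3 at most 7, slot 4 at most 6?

Ignoring the caps, the number of non-negative solutions to x_1+…+x_4 = 17 is C(20,3) = 1140.
Subtract solutions that violate a single cap (substitute x_i' = x_i − (cap_i+1)): x_1 ≥ 9 gives C(11,3) = 165; x_2 ≥ 4 gives C(16,3) = 560; x_3 ≥ 8 gives C(12,3) = 220; x_4 ≥ 7 gives C(13,3) = 286. Together 1231.
Add back pairs where two caps are both exceeded: 35 + 1 + 4 + 56 + 84 + 10 = 190.
By inclusion–exclusion the count is 1140 − 1231 + 190 = 99.

99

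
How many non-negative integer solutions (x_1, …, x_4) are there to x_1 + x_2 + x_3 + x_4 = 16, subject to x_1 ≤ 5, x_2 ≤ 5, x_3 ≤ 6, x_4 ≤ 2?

10

Ignoring the caps, the number of non-negative solutions to x_1+…+x_4 = 16 is C(19,3) = 969.
Subtract solutions that violate a single cap (substitute x_i' = x_i − (cap_i+1)): x_1 ≥ 6 gives C(13,3) = 286; x_2 ≥ 6 gives C(13,3) = 286; x_3 ≥ 7 gives C(12,3) = 220; x_4 ≥ 3 gives C(16,3) = 560. Together 1352.
Add back pairs where two caps are both exceeded: 35 + 20 + 120 + 20 + 120 + 84 = 399.
Subtract triples: 0 + 4 + 1 + 1 = 6.
By inclusion–exclusion the count is 969 − 1352 + 399 − 6 = 10.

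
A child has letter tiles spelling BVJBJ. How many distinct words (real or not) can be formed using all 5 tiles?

30

Letter multiplicities in BVJBJ: B×2, J×2, V×1.
Dividing 5! = 120 by 2!·2! = 4 for the repeated letters gives 30.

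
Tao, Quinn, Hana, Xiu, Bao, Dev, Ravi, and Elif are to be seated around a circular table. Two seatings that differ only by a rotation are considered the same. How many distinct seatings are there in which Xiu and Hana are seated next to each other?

1440

Glue Xiu and Hana into a block (2 internal orders). Seating 7 units around a circle gives (6)! arrangements.
So 2 × (6)! = 2 × 720 = 1440.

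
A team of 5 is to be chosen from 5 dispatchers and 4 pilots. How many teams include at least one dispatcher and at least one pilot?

Unrestricted: C(9,5) = 126 ways to pick any 5 of the 9.
Selections missing a whole group: no dispatchers → C(4,5) = 0; no pilots → C(5,5) = 1.
Both groups omitted at once is impossible, so 126 − 1 = 125.

125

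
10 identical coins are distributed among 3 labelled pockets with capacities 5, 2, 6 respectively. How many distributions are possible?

9

Ignoring the caps, the number of non-negative solutions to x_1+…+x_3 = 10 is C(12,2) = 66.
Subtract solutions that violate a single cap (substitute x_i' = x_i − (cap_i+1)): x_1 ≥ 6 gives C(6,2) = 15; x_2 ≥ 3 gives C(9,2) = 36; x_3 ≥ 7 gives C(5,2) = 10. Together 61.
Add back pairs where two caps are both exceeded: 3 + 0 + 1 = 4.
By inclusion–exclusion the count is 66 − 61 + 4 = 9.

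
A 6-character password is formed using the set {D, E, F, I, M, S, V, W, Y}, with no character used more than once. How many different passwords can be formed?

This is a permutation of 6 out of 9: P(9,6) = 9!/3!.
9 × 8 × 7 × 6 × 5 × 4 = 60480.

60480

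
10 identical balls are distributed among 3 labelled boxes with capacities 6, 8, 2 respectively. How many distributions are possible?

Ignoring the caps, the number of non-negative solutions to x_1+…+x_3 = 10 is C(12,2) = 66.
Subtract solutions that violate a single cap (substitute x_i' = x_i − (cap_i+1)): x_1 ≥ 7 gives C(5,2) = 10; x_2 ≥ 9 gives C(3,2) = 3; x_3 ≥ 3 gives C(9,2) = 36. Together 49.
Add back pairs where two caps are both exceeded: 0 + 1 + 0 = 1.
By inclusion–exclusion the count is 66 − 49 + 1 = 18.

18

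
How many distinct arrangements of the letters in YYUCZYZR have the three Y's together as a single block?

Treat the 3 copies of Y as a single block. The multiset to arrange is then {YYY, C, R, U, Z, Z}, 6 items in all.
That gives (6)!/(2!) = 360 arrangements.

360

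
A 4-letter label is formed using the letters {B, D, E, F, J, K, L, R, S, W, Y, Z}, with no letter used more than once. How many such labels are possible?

11880

With no repetition, fill the 4 letters in order: 12 choices, then 11, down to 9.
That product is 12 × 11 × 10 × 9 = 11880.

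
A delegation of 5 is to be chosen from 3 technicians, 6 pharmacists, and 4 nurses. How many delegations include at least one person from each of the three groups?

894

Unrestricted: C(13,5) = 1287 ways to pick any 5 of the 13.
Selections missing a whole group: no technicians → C(10,5) = 252; no pharmacists → C(7,5) = 21; no nurses → C(9,5) = 126.
Add back selections omitting two groups (i.e. drawn from a single group): C(3,5) + C(6,5) + C(4,5) = 6.
By inclusion–exclusion: 1287 − 399 + 6 = 894.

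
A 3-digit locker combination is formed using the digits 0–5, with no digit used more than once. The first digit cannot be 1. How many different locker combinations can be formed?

100

The first digit has 6−1 = 5 choices (anything except 1).
The remaining 2 digits are filled from the other 5 symbols without repetition: 5 × 4 = 20.
Total: 5 × 20 = 100.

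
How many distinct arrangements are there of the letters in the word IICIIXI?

42

Letter multiplicities in IICIIXI: C×1, I×5, X×1.
Dividing 7! = 5040 by 5! = 120 for the repeated letters gives 42.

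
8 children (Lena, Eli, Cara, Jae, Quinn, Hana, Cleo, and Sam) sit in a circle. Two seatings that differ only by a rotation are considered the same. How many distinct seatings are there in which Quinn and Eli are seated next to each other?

Glue Quinn and Eli into a block (2 internal orders). Seating 7 units around a circle gives (6)! arrangements.
So 2 × (6)! = 2 × 720 = 1440.

1440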